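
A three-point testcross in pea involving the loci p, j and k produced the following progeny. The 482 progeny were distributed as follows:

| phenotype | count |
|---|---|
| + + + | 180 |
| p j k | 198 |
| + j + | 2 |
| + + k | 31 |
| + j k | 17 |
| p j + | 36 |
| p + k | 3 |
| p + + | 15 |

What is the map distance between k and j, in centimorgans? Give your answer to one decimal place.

The two most frequent reciprocal classes, + + + and p j k, are the parental types, so the F1 was + + + / p j k.
The two rarest classes, + j + and p + k, are the double crossovers. Comparing them with the parentals, only the j allele has switched, so j is the middle locus and the order is k – j – p.
Crossovers in the k–j interval produce the single-crossover classes + + k and p j + (31 + 36 = 67) plus the double crossovers (5).
RF(k–j) = (67 + 5) / 482 = 72/482 = 0.1494 → 14.9 centimorgans.

14.9 centimorgans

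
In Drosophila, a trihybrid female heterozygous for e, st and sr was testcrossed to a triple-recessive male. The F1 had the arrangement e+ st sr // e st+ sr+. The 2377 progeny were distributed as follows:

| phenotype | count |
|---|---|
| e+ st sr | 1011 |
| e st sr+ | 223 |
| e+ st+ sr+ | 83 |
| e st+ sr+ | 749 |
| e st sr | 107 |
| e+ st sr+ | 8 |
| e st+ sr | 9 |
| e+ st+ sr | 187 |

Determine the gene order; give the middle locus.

The two rarest classes, e+ st sr+ and e st+ sr, are the double crossovers. Comparing them with the parentals, only the sr allele has switched, so sr is the middle locus and the order is st – sr – e.

sr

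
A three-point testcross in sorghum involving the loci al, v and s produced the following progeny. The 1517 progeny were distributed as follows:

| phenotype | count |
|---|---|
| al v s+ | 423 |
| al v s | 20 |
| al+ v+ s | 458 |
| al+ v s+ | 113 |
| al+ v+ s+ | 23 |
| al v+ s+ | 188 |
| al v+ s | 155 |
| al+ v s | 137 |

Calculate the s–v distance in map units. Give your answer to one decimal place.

The two most frequent reciprocal classes, al v s+ and al+ v+ s, are the parental types, so the F1 was al v s+ / al+ v+ s.
The two rarest classes, al v s and al+ v+ s+, are the double crossovers. Comparing them with the parentals, only the s allele has switched, so s is the middle locus and the order is al – s – v.
Crossovers in the s–v interval produce the single-crossover classes al v+ s+ and al+ v s (188 + 137 = 325) plus the double crossovers (43).
RF(s–v) = (325 + 43) / 1517 = 368/1517 = 0.2426 → 24.3 map units.

24.3 map units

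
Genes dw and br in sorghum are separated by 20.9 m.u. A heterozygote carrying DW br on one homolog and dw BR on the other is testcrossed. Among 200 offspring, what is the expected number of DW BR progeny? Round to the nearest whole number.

A map distance of 20.9 m.u. corresponds to a recombination frequency of 0.209.
The F1 is DW br / dw BR, so DW BR is a recombinant gamete class with expected frequency r/2 = 0.209/2 = 0.1045.
Expected number = 0.1045 × 200 = 20.90 ≈ 21.

21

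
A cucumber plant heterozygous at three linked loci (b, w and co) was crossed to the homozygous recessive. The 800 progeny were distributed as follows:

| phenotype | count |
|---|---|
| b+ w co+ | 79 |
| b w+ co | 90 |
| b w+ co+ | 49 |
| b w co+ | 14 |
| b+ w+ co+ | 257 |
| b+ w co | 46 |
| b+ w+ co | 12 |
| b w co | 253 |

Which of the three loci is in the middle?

The two most frequent reciprocal classes, b+ w+ co+ and b w co, are the parental types, so the F1 was b+ w+ co+ / b w co.
The two rarest classes, b+ w+ co and b w co+, are the double crossovers. Comparing them with the parentals, only the co allele has switched, so co is the middle locus and the order is b – co – w.

co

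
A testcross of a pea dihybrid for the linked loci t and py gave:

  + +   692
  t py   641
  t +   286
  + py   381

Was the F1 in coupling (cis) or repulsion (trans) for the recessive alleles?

The two most frequent classes are + + (692) and t py (641); these are the parental (non-recombinant) types.
So the F1 carried + + on one chromosome and t py on the other — the recessive alleles are on the same chromosome (cis / coupling).

cis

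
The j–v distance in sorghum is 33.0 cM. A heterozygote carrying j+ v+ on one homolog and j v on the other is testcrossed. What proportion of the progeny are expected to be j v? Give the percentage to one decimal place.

A map distance of 33.0 cM corresponds to a recombination frequency of 0.330.
The F1 is j+ v+ / j v, so j v is a parental gamete class with expected frequency (1 − r)/2 = 0.670/2 = 0.3350.
That is 0.3350 = 33.5% of the progeny.

33.5%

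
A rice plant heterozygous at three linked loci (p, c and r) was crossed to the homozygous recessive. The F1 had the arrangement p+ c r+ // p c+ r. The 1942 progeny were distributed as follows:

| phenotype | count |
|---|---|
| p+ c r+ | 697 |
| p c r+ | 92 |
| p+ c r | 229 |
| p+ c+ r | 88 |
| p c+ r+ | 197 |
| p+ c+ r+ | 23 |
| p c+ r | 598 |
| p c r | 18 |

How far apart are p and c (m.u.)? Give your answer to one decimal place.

The two rarest classes, p+ c+ r+ and p c r, are the double crossovers. Comparing them with the parentals, only the c allele has switched, so c is the middle locus and the order is p – c – r.
Crossovers in the p–c interval produce the single-crossover classes p c r+ and p+ c+ r (92 + 88 = 180) plus the double crossovers (41).
RF(p–c) = (180 + 41) / 1942 = 221/1942 = 0.1138 → 11.4 m.u.

11.4 m.u.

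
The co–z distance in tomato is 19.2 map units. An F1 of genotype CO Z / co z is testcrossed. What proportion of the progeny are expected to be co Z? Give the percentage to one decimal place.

A map distance of 19.2 map units corresponds to a recombination frequency of 0.192.
The F1 is CO Z / co z, so co Z is a recombinant gamete class with expected frequency r/2 = 0.192/2 = 0.0960.
That is 0.0960 = 9.6% of the progeny.

9.6%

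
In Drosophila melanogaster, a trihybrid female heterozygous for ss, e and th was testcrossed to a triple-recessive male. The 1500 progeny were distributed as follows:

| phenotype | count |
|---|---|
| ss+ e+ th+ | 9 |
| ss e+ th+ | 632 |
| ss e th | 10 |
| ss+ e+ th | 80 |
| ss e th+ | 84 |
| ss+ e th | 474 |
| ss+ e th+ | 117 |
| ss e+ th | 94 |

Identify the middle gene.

The two most frequent reciprocal classes, ss+ e th and ss e+ th+, are the parental types, so the F1 was ss+ e th / ss e+ th+.
The two rarest classes, ss e th and ss+ e+ th+, are the double crossovers. Comparing them with the parentals, only the ss allele has switched, so ss is the middle locus and the order is e – ss – th.

ss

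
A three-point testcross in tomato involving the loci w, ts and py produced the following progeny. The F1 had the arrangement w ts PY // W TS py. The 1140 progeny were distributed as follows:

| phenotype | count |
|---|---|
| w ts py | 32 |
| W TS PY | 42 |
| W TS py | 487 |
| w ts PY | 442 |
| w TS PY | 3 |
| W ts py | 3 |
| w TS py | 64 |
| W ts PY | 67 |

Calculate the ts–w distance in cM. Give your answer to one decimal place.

12.0 cM

The two rarest classes, w TS PY and W ts py, are the double crossovers. Comparing them with the parentals, only the ts allele has switched, so ts is the middle locus and the order is w – ts – py.
Crossovers in the w–ts interval produce the single-crossover classes W ts PY and w TS py (67 + 64 = 131) plus the double crossovers (6).
RF(w–ts) = (131 + 6) / 1140 = 137/1140 = 0.1202 → 12.0 cM.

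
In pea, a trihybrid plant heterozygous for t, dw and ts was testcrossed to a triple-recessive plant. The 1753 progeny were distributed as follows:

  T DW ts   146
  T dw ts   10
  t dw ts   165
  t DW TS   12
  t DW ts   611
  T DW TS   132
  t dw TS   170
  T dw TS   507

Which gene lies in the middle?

The two most frequent reciprocal classes, T dw TS and t DW ts, are the parental types, so the F1 was T dw TS / t DW ts.
The two rarest classes, T dw ts and t DW TS, are the double crossovers. Comparing them with the parentals, only the ts allele has switched, so ts is the middle locus and the order is t – ts – dw.

ts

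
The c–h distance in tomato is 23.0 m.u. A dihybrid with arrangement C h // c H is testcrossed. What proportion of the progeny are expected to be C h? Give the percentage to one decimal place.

38.5%

A map distance of 23.0 m.u. corresponds to a recombination frequency of 0.230.
The F1 is C h / c H, so C h is a parental gamete class with expected frequency (1 − r)/2 = 0.770/2 = 0.3850.
That is 0.3850 = 38.5% of the progeny.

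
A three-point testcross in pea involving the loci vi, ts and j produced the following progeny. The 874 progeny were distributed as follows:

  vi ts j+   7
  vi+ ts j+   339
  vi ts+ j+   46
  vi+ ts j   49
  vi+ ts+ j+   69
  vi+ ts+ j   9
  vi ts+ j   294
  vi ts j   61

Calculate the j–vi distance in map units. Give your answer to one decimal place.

The two most frequent reciprocal classes, vi+ ts j+ and vi ts+ j, are the parental types, so the F1 was vi+ ts j+ / vi ts+ j.
The two rarest classes, vi ts j+ and vi+ ts+ j, are the double crossovers. Comparing them with the parentals, only the vi allele has switched, so vi is the middle locus and the order is j – vi – ts.
Crossovers in the j–vi interval produce the single-crossover classes vi+ ts j and vi ts+ j+ (49 + 46 = 95) plus the double crossovers (16).
RF(j–vi) = (95 + 16) / 874 = 111/874 = 0.1270 → 12.7 map units.

12.7 map units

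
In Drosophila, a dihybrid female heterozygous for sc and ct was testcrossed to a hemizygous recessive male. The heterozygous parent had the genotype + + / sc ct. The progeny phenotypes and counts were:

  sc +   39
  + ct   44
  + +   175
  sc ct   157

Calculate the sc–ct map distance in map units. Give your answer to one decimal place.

The recombinant classes are + ct and sc +: 44 + 39 = 83.
Recombination frequency = 83/415 = 0.2000 ≈ 20.0%, i.e. 20.0 map units.

20.0 map units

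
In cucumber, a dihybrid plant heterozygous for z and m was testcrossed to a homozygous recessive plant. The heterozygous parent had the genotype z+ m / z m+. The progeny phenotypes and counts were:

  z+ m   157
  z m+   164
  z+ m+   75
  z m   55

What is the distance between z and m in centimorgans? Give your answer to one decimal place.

28.8 centimorgans

The recombinant classes are z+ m+ and z m: 75 + 55 = 130.
Recombination frequency = 130/451 = 0.2882 ≈ 28.8%, i.e. 28.8 centimorgans.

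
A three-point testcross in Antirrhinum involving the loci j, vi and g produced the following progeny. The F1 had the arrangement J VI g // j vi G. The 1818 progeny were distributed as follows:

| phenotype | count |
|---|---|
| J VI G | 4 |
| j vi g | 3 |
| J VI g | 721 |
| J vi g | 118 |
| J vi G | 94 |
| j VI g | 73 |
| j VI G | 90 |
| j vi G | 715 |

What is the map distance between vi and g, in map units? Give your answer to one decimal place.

The two rarest classes, J VI G and j vi g, are the double crossovers. Comparing them with the parentals, only the g allele has switched, so g is the middle locus and the order is j – g – vi.
Crossovers in the g–vi interval produce the single-crossover classes J vi g and j VI G (118 + 90 = 208) plus the double crossovers (7).
RF(g–vi) = (208 + 7) / 1818 = 215/1818 = 0.1183 → 11.8 map units.

11.8 map units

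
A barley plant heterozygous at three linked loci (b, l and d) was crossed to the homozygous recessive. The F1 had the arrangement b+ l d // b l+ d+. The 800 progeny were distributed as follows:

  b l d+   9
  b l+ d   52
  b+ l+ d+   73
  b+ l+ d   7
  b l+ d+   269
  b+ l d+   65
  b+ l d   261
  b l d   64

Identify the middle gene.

l

The two rarest classes, b+ l+ d and b l d+, are the double crossovers. Comparing them with the parentals, only the l allele has switched, so l is the middle locus and the order is d – l – b.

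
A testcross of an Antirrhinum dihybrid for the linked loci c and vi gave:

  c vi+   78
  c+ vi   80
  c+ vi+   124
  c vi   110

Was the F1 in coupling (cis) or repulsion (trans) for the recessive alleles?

The two most frequent classes are c+ vi+ (124) and c vi (110); these are the parental (non-recombinant) types.
So the F1 carried c+ vi+ on one chromosome and c vi on the other — the recessive alleles are on the same chromosome (cis / coupling).

cis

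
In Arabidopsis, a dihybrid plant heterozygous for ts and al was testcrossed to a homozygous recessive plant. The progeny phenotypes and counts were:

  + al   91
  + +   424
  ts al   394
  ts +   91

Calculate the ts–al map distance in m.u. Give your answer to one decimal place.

18.2 m.u.

The two most frequent classes, + + (424) and ts al (394), are the parental types, so the F1 was + + / ts al.
The recombinant classes are + al and ts +: 91 + 91 = 182.
Recombination frequency = 182/1000 = 0.1820 ≈ 18.2%, i.e. 18.2 m.u.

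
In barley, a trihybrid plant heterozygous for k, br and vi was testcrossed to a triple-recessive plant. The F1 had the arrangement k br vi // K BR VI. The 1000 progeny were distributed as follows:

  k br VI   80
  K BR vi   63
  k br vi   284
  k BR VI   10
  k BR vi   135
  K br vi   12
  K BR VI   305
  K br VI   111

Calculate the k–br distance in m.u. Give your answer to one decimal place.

26.8 m.u.

The two rarest classes, K br vi and k BR VI, are the double crossovers. Comparing them with the parentals, only the k allele has switched, so k is the middle locus and the order is br – k – vi.
Crossovers in the br–k interval produce the single-crossover classes k BR vi and K br VI (135 + 111 = 246) plus the double crossovers (22).
RF(br–k) = (246 + 22) / 1000 = 268/1000 = 0.2680 → 26.8 m.u.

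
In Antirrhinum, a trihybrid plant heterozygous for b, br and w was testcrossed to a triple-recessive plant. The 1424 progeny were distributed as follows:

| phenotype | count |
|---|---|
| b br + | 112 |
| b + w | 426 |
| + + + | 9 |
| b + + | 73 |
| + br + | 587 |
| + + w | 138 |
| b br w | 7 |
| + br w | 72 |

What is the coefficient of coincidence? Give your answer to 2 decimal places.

0.53

The two most frequent reciprocal classes, b + w and + br +, are the parental types, so the F1 was b + w / + br +.
The two rarest classes, b br w and + + +, are the double crossovers. Comparing them with the parentals, only the br allele has switched, so br is the middle locus and the order is w – br – b.
w–br: (145 + 16)/1424 = 0.1131; br–b: (250 + 16)/1424 = 0.1868.
Expected DCO frequency = 0.1131 × 0.1868 ≈ 0.02113; observed = 16/1424 ≈ 0.01124.
Coefficient of coincidence = 0.01124/0.02113 ≈ 0.53.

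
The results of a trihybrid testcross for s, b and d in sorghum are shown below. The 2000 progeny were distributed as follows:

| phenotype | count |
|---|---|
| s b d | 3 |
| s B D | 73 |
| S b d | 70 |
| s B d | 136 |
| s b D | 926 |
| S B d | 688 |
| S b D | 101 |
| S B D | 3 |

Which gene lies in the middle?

The two most frequent reciprocal classes, s b D and S B d, are the parental types, so the F1 was s b D / S B d.
The two rarest classes, s b d and S B D, are the double crossovers. Comparing them with the parentals, only the d allele has switched, so d is the middle locus and the order is s – d – b.

d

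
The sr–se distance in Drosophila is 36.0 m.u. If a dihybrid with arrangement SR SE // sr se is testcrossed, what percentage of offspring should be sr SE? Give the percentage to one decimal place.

18.0%

A map distance of 36.0 m.u. corresponds to a recombination frequency of 0.360.
The F1 is SR SE / sr se, so sr SE is a recombinant gamete class with expected frequency r/2 = 0.360/2 = 0.1800.
That is 0.1800 = 18.0% of the progeny.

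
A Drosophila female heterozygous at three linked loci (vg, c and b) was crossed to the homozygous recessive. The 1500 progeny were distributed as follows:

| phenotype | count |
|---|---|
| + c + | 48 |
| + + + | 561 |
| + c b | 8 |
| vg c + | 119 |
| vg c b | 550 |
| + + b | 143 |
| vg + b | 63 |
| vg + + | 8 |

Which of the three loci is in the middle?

vg

The two most frequent reciprocal classes, + + + and vg c b, are the parental types, so the F1 was + + + / vg c b.
The two rarest classes, vg + + and + c b, are the double crossovers. Comparing them with the parentals, only the vg allele has switched, so vg is the middle locus and the order is c – vg – b.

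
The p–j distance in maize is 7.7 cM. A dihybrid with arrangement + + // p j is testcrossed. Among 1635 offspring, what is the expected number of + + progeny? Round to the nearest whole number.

A map distance of 7.7 cM corresponds to a recombination frequency of 0.077.
The F1 is + + / p j, so + + is a parental gamete class with expected frequency (1 − r)/2 = 0.923/2 = 0.4615.
Expected number = 0.4615 × 1635 = 754.55 ≈ 755.

755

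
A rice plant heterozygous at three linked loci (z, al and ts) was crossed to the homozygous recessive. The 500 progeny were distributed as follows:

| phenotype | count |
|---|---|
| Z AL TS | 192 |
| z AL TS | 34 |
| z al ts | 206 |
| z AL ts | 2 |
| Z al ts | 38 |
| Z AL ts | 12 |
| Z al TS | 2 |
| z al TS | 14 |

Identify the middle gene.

The two most frequent reciprocal classes, Z AL TS and z al ts, are the parental types, so the F1 was Z AL TS / z al ts.
The two rarest classes, Z al TS and z AL ts, are the double crossovers. Comparing them with the parentals, only the al allele has switched, so al is the middle locus and the order is z – al – ts.

al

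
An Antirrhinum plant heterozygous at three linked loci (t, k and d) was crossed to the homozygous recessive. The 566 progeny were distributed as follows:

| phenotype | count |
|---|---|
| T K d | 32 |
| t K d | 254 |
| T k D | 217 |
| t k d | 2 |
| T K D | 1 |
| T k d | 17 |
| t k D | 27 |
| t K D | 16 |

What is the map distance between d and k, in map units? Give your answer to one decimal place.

6.4 map units

The two most frequent reciprocal classes, t K d and T k D, are the parental types, so the F1 was t K d / T k D.
The two rarest classes, t k d and T K D, are the double crossovers. Comparing them with the parentals, only the k allele has switched, so k is the middle locus and the order is d – k – t.
Crossovers in the d–k interval produce the single-crossover classes t K D and T k d (16 + 17 = 33) plus the double crossovers (3).
RF(d–k) = (33 + 3) / 566 = 36/566 = 0.0636 → 6.4 map units.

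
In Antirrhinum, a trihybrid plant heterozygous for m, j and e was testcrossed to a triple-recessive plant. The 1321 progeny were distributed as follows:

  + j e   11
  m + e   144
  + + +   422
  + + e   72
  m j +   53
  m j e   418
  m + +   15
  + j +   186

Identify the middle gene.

m

The two most frequent reciprocal classes, m j e and + + +, are the parental types, so the F1 was m j e / + + +.
The two rarest classes, + j e and m + +, are the double crossovers. Comparing them with the parentals, only the m allele has switched, so m is the middle locus and the order is e – m – j.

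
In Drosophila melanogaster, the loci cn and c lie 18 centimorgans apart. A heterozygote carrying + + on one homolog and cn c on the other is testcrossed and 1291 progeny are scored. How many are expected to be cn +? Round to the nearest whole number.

116

A map distance of 18 centimorgans corresponds to a recombination frequency of 0.180.
The F1 is + + / cn c, so cn + is a recombinant gamete class with expected frequency r/2 = 0.180/2 = 0.0900.
Expected number = 0.0900 × 1291 = 116.19 ≈ 116.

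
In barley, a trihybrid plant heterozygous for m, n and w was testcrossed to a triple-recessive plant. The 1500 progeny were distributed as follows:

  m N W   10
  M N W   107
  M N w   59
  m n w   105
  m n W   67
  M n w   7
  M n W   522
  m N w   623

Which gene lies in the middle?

The two most frequent reciprocal classes, M n W and m N w, are the parental types, so the F1 was M n W / m N w.
The two rarest classes, M n w and m N W, are the double crossovers. Comparing them with the parentals, only the w allele has switched, so w is the middle locus and the order is m – w – n.

w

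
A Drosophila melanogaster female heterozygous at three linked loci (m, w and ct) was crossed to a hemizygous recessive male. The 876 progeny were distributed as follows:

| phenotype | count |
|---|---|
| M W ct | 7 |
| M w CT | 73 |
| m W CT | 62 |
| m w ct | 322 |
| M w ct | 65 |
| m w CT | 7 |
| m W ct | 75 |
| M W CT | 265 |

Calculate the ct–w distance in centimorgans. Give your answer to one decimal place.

18.5 centimorgans

The two most frequent reciprocal classes, m w ct and M W CT, are the parental types, so the F1 was m w ct / M W CT.
The two rarest classes, m w CT and M W ct, are the double crossovers. Comparing them with the parentals, only the ct allele has switched, so ct is the middle locus and the order is w – ct – m.
Crossovers in the w–ct interval produce the single-crossover classes m W ct and M w CT (75 + 73 = 148) plus the double crossovers (14).
RF(w–ct) = (148 + 14) / 876 = 162/876 = 0.1849 → 18.5 centimorgans.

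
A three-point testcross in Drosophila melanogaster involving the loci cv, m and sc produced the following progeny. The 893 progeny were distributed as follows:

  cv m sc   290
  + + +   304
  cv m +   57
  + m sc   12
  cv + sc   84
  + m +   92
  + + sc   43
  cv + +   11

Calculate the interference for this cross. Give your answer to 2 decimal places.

The two most frequent reciprocal classes, + + + and cv m sc, are the parental types, so the F1 was + + + / cv m sc.
The two rarest classes, cv + + and + m sc, are the double crossovers. Comparing them with the parentals, only the cv allele has switched, so cv is the middle locus and the order is sc – cv – m.
sc–cv: (100 + 23)/893 = 0.1377; cv–m: (176 + 23)/893 = 0.2228.
Expected DCO frequency = 0.1377 × 0.2228 ≈ 0.03068; observed = 23/893 ≈ 0.02576.
Coefficient of coincidence = 0.02576/0.03068 ≈ 0.84; interference = 1 − 0.84 = 0.16.

0.16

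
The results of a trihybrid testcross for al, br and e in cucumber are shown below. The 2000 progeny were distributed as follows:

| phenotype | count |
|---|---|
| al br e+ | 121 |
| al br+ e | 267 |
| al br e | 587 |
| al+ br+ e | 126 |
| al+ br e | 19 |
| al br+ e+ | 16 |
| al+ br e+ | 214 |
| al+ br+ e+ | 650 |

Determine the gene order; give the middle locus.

al

The two most frequent reciprocal classes, al+ br+ e+ and al br e, are the parental types, so the F1 was al+ br+ e+ / al br e.
The two rarest classes, al br+ e+ and al+ br e, are the double crossovers. Comparing them with the parentals, only the al allele has switched, so al is the middle locus and the order is br – al – e.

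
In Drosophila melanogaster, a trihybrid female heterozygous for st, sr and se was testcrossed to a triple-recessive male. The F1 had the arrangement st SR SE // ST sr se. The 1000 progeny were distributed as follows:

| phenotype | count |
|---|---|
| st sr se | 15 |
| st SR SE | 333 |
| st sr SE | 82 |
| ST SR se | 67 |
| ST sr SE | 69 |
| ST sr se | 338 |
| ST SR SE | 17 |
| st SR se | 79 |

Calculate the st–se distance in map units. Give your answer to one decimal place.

18.0 map units

The two rarest classes, ST SR SE and st sr se, are the double crossovers. Comparing them with the parentals, only the st allele has switched, so st is the middle locus and the order is se – st – sr.
Crossovers in the se–st interval produce the single-crossover classes st SR se and ST sr SE (79 + 69 = 148) plus the double crossovers (32).
RF(se–st) = (148 + 32) / 1000 = 180/1000 = 0.1800 → 18.0 map units.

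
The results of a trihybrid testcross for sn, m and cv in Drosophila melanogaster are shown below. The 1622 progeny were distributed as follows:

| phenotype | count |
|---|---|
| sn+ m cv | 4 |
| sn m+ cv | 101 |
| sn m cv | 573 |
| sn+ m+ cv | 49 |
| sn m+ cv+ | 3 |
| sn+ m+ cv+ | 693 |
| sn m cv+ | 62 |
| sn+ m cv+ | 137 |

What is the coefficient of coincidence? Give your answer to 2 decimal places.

0.39

The two most frequent reciprocal classes, sn m cv and sn+ m+ cv+, are the parental types, so the F1 was sn m cv / sn+ m+ cv+.
The two rarest classes, sn+ m cv and sn m+ cv+, are the double crossovers. Comparing them with the parentals, only the sn allele has switched, so sn is the middle locus and the order is m – sn – cv.
m–sn: (238 + 7)/1622 = 0.1510; sn–cv: (111 + 7)/1622 = 0.0727.
Expected DCO frequency = 0.1510 × 0.0727 ≈ 0.01098; observed = 7/1622 ≈ 0.00432.
Coefficient of coincidence = 0.00432/0.01098 ≈ 0.39.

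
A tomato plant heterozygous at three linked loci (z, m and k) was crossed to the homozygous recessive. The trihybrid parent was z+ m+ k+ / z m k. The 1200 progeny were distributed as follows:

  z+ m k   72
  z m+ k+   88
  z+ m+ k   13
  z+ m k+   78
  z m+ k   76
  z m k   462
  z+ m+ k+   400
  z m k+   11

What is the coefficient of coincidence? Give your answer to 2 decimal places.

0.88

The two rarest classes, z+ m+ k and z m k+, are the double crossovers. Comparing them with the parentals, only the k allele has switched, so k is the middle locus and the order is m – k – z.
m–k: (154 + 24)/1200 = 0.1483; k–z: (160 + 24)/1200 = 0.1533.
Expected DCO frequency = 0.1483 × 0.1533 ≈ 0.02273; observed = 24/1200 ≈ 0.02000.
Coefficient of coincidence = 0.02000/0.02273 ≈ 0.88.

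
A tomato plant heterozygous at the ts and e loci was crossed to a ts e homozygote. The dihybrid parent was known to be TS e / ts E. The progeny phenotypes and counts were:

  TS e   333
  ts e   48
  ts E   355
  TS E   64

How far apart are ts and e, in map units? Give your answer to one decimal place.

14.0 map units

The recombinant classes are TS E and ts e: 64 + 48 = 112.
Recombination frequency = 112/800 = 0.1400 ≈ 14.0%, i.e. 14.0 map units.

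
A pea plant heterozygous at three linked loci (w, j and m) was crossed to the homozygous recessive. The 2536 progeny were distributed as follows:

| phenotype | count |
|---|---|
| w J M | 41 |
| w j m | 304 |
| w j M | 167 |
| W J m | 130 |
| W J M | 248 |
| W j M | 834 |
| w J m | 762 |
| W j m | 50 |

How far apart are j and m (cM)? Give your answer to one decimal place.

The two most frequent reciprocal classes, w J m and W j M, are the parental types, so the F1 was w J m / W j M.
The two rarest classes, w J M and W j m, are the double crossovers. Comparing them with the parentals, only the m allele has switched, so m is the middle locus and the order is j – m – w.
Crossovers in the j–m interval produce the single-crossover classes w j m and W J M (304 + 248 = 552) plus the double crossovers (91).
RF(j–m) = (552 + 91) / 2536 = 643/2536 = 0.2535 → 25.4 cM.

25.4 cM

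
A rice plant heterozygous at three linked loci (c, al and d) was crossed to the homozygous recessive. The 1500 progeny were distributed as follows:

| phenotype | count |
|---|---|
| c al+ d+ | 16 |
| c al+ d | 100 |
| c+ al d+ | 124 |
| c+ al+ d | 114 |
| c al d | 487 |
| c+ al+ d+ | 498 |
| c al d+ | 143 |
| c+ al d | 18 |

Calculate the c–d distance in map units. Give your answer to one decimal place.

19.4 map units

The two most frequent reciprocal classes, c al d and c+ al+ d+, are the parental types, so the F1 was c al d / c+ al+ d+.
The two rarest classes, c+ al d and c al+ d+, are the double crossovers. Comparing them with the parentals, only the c allele has switched, so c is the middle locus and the order is d – c – al.
Crossovers in the d–c interval produce the single-crossover classes c al d+ and c+ al+ d (143 + 114 = 257) plus the double crossovers (34).
RF(d–c) = (257 + 34) / 1500 = 291/1500 = 0.1940 → 19.4 map units.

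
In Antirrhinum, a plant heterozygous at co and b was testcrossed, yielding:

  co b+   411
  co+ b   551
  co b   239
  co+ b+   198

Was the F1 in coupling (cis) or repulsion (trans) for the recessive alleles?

The two most frequent classes are co+ b (551) and co b+ (411); these are the parental (non-recombinant) types.
So the F1 carried co+ b on one chromosome and co b+ on the other — the recessive alleles are on opposite chromosomes (trans / repulsion).

trans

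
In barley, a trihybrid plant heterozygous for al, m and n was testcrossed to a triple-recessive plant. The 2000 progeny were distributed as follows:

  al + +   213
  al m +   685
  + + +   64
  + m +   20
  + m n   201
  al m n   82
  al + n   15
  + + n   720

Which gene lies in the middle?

al

The two most frequent reciprocal classes, + + n and al m +, are the parental types, so the F1 was + + n / al m +.
The two rarest classes, al + n and + m +, are the double crossovers. Comparing them with the parentals, only the al allele has switched, so al is the middle locus and the order is n – al – m.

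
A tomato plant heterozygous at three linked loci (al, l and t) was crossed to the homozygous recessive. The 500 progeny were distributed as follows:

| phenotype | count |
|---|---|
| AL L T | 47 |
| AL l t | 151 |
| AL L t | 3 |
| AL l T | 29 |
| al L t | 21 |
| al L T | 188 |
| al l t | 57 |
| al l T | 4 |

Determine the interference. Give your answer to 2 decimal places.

0.45

The two most frequent reciprocal classes, AL l t and al L T, are the parental types, so the F1 was AL l t / al L T.
The two rarest classes, AL L t and al l T, are the double crossovers. Comparing them with the parentals, only the l allele has switched, so l is the middle locus and the order is al – l – t.
al–l: (104 + 7)/500 = 0.2220; l–t: (50 + 7)/500 = 0.1140.
Expected DCO frequency = 0.2220 × 0.1140 ≈ 0.02531; observed = 7/500 ≈ 0.01400.
Coefficient of coincidence = 0.01400/0.02531 ≈ 0.55; interference = 1 − 0.55 = 0.45.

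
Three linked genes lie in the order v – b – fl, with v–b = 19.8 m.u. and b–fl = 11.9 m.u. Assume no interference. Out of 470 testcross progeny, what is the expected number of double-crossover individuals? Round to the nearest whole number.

Map distances give recombination frequencies of 0.198 and 0.119 for the two intervals.
With no interference, expected double-crossover frequency = 0.198 × 0.119 = 0.02356.
Expected number = 0.02356 × 470 = 11.07 ≈ 11.

11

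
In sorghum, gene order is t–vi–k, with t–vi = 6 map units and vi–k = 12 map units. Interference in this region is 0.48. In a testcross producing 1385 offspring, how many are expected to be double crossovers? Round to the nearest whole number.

5

Map distances give recombination frequencies of 0.060 and 0.120 for the two intervals.
With interference 0.48 (so coincidence = 0.52), expected double-crossover frequency = 0.060 × 0.120 × 0.52 = 0.00374.
Expected number = 0.00374 × 1385 = 5.19 ≈ 5.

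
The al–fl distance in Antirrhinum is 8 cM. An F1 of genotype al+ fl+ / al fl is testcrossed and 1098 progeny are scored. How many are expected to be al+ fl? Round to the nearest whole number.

44

A map distance of 8 cM corresponds to a recombination frequency of 0.080.
The F1 is al+ fl+ / al fl, so al+ fl is a recombinant gamete class with expected frequency r/2 = 0.080/2 = 0.0400.
Expected number = 0.0400 × 1098 = 43.92 ≈ 44.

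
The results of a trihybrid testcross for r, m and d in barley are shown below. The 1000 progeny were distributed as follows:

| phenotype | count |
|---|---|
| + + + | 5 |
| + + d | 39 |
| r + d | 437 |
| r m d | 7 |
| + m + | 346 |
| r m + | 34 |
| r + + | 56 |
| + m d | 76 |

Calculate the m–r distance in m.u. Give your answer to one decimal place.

8.5 m.u.

The two most frequent reciprocal classes, r + d and + m +, are the parental types, so the F1 was r + d / + m +.
The two rarest classes, r m d and + + +, are the double crossovers. Comparing them with the parentals, only the m allele has switched, so m is the middle locus and the order is d – m – r.
Crossovers in the m–r interval produce the single-crossover classes + + d and r m + (39 + 34 = 73) plus the double crossovers (12).
RF(m–r) = (73 + 12) / 1000 = 85/1000 = 0.0850 → 8.5 m.u.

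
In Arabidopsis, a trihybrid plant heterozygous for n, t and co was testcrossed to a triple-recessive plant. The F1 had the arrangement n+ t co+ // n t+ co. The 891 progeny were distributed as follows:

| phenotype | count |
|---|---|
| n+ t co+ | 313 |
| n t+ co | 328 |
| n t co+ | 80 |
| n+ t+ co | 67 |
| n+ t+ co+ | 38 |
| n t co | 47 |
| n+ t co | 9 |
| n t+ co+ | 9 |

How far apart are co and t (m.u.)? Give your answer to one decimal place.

The two rarest classes, n+ t co and n t+ co+, are the double crossovers. Comparing them with the parentals, only the co allele has switched, so co is the middle locus and the order is n – co – t.
Crossovers in the co–t interval produce the single-crossover classes n+ t+ co+ and n t co (38 + 47 = 85) plus the double crossovers (18).
RF(co–t) = (85 + 18) / 891 = 103/891 = 0.1156 → 11.6 m.u.

11.6 m.u.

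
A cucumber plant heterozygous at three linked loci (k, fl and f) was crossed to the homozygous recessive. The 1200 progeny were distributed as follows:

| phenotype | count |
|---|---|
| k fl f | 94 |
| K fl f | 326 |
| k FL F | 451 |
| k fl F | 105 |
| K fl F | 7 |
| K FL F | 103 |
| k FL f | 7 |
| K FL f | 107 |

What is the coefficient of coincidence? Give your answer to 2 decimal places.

The two most frequent reciprocal classes, K fl f and k FL F, are the parental types, so the F1 was K fl f / k FL F.
The two rarest classes, K fl F and k FL f, are the double crossovers. Comparing them with the parentals, only the f allele has switched, so f is the middle locus and the order is fl – f – k.
fl–f: (212 + 14)/1200 = 0.1883; f–k: (197 + 14)/1200 = 0.1758.
Expected DCO frequency = 0.1883 × 0.1758 ≈ 0.03310; observed = 14/1200 ≈ 0.01167.
Coefficient of coincidence = 0.01167/0.03310 ≈ 0.35.

0.35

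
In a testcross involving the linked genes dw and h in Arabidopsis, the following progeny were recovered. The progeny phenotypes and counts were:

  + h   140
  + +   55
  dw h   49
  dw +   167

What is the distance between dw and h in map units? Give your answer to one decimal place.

25.3 map units

The two most frequent classes, + h (140) and dw + (167), are the parental types, so the F1 was + h / dw +.
The recombinant classes are + + and dw h: 55 + 49 = 104.
Recombination frequency = 104/411 = 0.2530 ≈ 25.3%, i.e. 25.3 map units.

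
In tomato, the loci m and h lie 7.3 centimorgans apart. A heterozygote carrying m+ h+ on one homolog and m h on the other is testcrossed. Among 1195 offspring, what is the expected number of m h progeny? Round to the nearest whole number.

A map distance of 7.3 centimorgans corresponds to a recombination frequency of 0.073.
The F1 is m+ h+ / m h, so m h is a parental gamete class with expected frequency (1 − r)/2 = 0.927/2 = 0.4635.
Expected number = 0.4635 × 1195 = 553.88 ≈ 554.

554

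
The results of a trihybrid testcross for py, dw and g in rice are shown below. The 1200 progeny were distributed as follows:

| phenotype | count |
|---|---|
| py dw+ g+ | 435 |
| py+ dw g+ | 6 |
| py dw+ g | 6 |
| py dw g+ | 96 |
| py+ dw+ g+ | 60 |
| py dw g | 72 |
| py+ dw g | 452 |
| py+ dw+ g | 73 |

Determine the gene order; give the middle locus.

g

The two most frequent reciprocal classes, py+ dw g and py dw+ g+, are the parental types, so the F1 was py+ dw g / py dw+ g+.
The two rarest classes, py+ dw g+ and py dw+ g, are the double crossovers. Comparing them with the parentals, only the g allele has switched, so g is the middle locus and the order is dw – g – py.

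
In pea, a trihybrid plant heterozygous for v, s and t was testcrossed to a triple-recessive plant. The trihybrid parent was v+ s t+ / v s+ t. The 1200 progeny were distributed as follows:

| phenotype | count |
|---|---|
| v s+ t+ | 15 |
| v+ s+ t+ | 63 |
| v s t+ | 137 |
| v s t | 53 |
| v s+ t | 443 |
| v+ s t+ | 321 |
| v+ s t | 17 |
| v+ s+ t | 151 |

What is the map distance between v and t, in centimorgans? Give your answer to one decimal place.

The two rarest classes, v+ s t and v s+ t+, are the double crossovers. Comparing them with the parentals, only the t allele has switched, so t is the middle locus and the order is s – t – v.
Crossovers in the t–v interval produce the single-crossover classes v s t+ and v+ s+ t (137 + 151 = 288) plus the double crossovers (32).
RF(t–v) = (288 + 32) / 1200 = 320/1200 = 0.2667 → 26.7 centimorgans.

26.7 centimorgans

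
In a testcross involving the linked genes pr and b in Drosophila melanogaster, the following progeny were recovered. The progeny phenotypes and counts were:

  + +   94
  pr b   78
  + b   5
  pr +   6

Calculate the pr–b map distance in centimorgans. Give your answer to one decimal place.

6.0 centimorgans

The two most frequent classes, + + (94) and pr b (78), are the parental types, so the F1 was + + / pr b.
The recombinant classes are + b and pr +: 5 + 6 = 11.
Recombination frequency = 11/183 = 0.0601 ≈ 6.0%, i.e. 6.0 centimorgans.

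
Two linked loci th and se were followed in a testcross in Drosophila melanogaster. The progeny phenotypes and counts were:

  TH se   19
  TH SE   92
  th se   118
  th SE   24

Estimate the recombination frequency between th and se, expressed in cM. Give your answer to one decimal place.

17.0 cM

The two most frequent classes, TH SE (92) and th se (118), are the parental types, so the F1 was TH SE / th se.
The recombinant classes are TH se and th SE: 19 + 24 = 43.
Recombination frequency = 43/253 = 0.1700 ≈ 17.0%, i.e. 17.0 cM.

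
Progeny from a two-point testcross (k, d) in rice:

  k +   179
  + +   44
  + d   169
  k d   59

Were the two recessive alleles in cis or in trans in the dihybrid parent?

The two most frequent classes are + d (169) and k + (179); these are the parental (non-recombinant) types.
So the F1 carried + d on one chromosome and k + on the other — the recessive alleles are on opposite chromosomes (trans / repulsion).

trans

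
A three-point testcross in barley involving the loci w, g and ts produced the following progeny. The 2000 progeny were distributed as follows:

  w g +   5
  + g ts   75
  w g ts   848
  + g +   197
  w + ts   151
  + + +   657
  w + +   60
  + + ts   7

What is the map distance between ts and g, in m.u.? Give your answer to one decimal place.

18.0 m.u.

The two most frequent reciprocal classes, w g ts and + + +, are the parental types, so the F1 was w g ts / + + +.
The two rarest classes, w g + and + + ts, are the double crossovers. Comparing them with the parentals, only the ts allele has switched, so ts is the middle locus and the order is w – ts – g.
Crossovers in the ts–g interval produce the single-crossover classes w + ts and + g + (151 + 197 = 348) plus the double crossovers (12).
RF(ts–g) = (348 + 12) / 2000 = 360/2000 = 0.1800 → 18.0 m.u.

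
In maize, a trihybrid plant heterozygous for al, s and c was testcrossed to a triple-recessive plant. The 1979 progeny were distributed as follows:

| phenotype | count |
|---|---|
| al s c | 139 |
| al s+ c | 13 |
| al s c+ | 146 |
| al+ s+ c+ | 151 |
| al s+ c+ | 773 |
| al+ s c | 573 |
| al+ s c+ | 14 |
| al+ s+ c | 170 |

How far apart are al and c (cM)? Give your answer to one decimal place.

16.0 cM

The two most frequent reciprocal classes, al s+ c+ and al+ s c, are the parental types, so the F1 was al s+ c+ / al+ s c.
The two rarest classes, al s+ c and al+ s c+, are the double crossovers. Comparing them with the parentals, only the c allele has switched, so c is the middle locus and the order is s – c – al.
Crossovers in the c–al interval produce the single-crossover classes al+ s+ c+ and al s c (151 + 139 = 290) plus the double crossovers (27).
RF(c–al) = (290 + 27) / 1979 = 317/1979 = 0.1602 → 16.0 cM.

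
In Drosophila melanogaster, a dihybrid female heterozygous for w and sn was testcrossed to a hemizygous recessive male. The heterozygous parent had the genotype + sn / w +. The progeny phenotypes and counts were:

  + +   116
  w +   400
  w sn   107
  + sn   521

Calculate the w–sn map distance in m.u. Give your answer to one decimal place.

19.5 m.u.

The recombinant classes are + + and w sn: 116 + 107 = 223.
Recombination frequency = 223/1144 = 0.1949 ≈ 19.5%, i.e. 19.5 m.u.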